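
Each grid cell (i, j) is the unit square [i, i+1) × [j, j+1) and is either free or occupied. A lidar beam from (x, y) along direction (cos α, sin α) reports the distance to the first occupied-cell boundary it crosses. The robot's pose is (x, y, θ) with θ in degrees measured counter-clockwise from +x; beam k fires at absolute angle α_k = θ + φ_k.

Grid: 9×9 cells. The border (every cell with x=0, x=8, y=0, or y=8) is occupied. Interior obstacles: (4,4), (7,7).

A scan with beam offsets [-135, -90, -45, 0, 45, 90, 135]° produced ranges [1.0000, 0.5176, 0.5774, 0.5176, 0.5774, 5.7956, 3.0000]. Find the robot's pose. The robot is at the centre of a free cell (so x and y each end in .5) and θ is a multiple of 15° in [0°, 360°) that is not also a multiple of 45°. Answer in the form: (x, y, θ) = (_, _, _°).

The pose lattice has 47·16 = 752 candidates. Test each by forward raycasting.
  (3.5, 1.5, 330°): beam 1 = 1.9319 ≠ 1.0000 ✗
  (4.5, 2.5, 240°): beam 1 = 1.5529 ≠ 1.0000 ✗
  (4.5, 6.5, 195°): beam 1 = 1.7321 ≠ 1.0000 ✗
  (4.5, 7.5, 240°): beam 1 = 0.5176 ≠ 1.0000 ✗
  (3.5, 7.5, 255°): beam 1 = 0.5774 ≠ 1.0000 ✗
  …
  (7.5, 6.5, 75°): r_1=1.0000, r_2=0.5176, r_3=0.5774, r_4=0.5176, r_5=0.5774, r_6=5.7956, r_7=3.0000 — all match ✓
Unique over the lattice → pose = (7.5, 6.5, 75°).

(x, y, θ) = (7.5, 6.5, 75°)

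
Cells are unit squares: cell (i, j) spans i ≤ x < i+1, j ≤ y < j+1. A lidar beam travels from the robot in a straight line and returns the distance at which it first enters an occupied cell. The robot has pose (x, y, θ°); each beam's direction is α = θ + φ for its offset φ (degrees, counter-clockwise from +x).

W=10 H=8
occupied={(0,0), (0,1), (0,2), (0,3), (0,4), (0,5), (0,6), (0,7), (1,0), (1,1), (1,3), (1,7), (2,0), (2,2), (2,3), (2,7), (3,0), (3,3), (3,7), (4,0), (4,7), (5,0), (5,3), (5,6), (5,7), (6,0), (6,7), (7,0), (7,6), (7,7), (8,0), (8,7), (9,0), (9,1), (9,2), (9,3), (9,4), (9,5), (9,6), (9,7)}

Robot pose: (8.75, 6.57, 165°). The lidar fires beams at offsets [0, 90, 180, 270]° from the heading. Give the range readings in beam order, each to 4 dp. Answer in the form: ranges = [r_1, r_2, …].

beam 1: φ=0°, α=165°
  cosα=-0.9659 sinα=0.2588 | (8,6) | tMaxX 0.7765 tMaxY 1.6614 | tΔX 1.0353 tΔY 3.8637
    t=0.7765 [x] (7,6) — stop
  → r_1 = 0.7765
beam 2: φ=90°, α=255°
  cosα=-0.2588 sinα=-0.9659 | (8,6) | tMaxX 2.8978 tMaxY 0.5901 | tΔX 3.8637 tΔY 1.0353
    t=0.5901 [y] (8,5)
    t=1.6254 [y] (8,4)
    t=2.6607 [y] (8,3)
    t=2.8978 [x] (7,3)
    t=3.6959 [y] (7,2)
    t=4.7312 [y] (7,1)
    t=5.7665 [y] (7,0) — stop
  → r_2 = 5.7665
beam 3: φ=180°, α=345°
  cosα=0.9659 sinα=-0.2588 | (8,6) | tMaxX 0.2588 tMaxY 2.2023 | tΔX 1.0353 tΔY 3.8637
    t=0.2588 [x] (9,6) — stop
  → r_3 = 0.2588
beam 4: φ=270°, α=75°
  cosα=0.2588 sinα=0.9659 | (8,6) | tMaxX 0.9659 tMaxY 0.4452 | tΔX 3.8637 tΔY 1.0353
    t=0.4452 [y] (8,7) — stop
  → r_4 = 0.4452

ranges = [0.7765, 5.7665, 0.2588, 0.4452]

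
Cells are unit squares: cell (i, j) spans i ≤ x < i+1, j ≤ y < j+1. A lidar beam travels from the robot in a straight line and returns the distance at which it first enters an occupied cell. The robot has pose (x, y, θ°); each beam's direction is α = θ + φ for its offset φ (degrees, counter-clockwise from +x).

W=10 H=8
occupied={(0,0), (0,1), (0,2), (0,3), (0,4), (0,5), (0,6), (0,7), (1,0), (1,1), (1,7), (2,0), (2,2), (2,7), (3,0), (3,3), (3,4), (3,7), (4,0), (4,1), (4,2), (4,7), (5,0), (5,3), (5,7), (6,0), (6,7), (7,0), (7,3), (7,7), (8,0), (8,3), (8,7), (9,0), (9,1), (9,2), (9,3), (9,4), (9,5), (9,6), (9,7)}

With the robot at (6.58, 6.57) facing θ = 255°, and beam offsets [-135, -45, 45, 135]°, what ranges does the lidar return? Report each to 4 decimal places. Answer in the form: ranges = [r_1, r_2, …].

beam 1: φ=-135°, α=120°
  dir = (cos 120°, sin 120°) = (-0.5000, 0.8660); from cell (6,6)
  next x-line at t=1.1600, next y-line at t=0.4965; Δt_x=2.0000, Δt_y=1.1547
    y: enter (6,7) at t=0.4965 ← occupied
  → r_1 = 0.4965
beam 2: φ=-45°, α=210°
  dir = (cos 210°, sin 210°) = (-0.8660, -0.5000); from cell (6,6)
  next x-line at t=0.6697, next y-line at t=1.1400; Δt_x=1.1547, Δt_y=2.0000
    x: enter (5,6) at t=0.6697
    y: enter (5,5) at t=1.1400
    x: enter (4,5) at t=1.8244
    x: enter (3,5) at t=2.9791
    y: enter (3,4) at t=3.1400 ← occupied
  → r_2 = 3.1400
beam 3: φ=45°, α=300°
  dir = (cos 300°, sin 300°) = (0.5000, -0.8660); from cell (6,6)
  next x-line at t=0.8400, next y-line at t=0.6582; Δt_x=2.0000, Δt_y=1.1547
    y: enter (6,5) at t=0.6582
    x: enter (7,5) at t=0.8400
    y: enter (7,4) at t=1.8129
    x: enter (8,4) at t=2.8400
    y: enter (8,3) at t=2.9676 ← occupied
  → r_3 = 2.9676
beam 4: φ=135°, α=30°
  dir = (cos 30°, sin 30°) = (0.8660, 0.5000); from cell (6,6)
  next x-line at t=0.4850, next y-line at t=0.8600; Δt_x=1.1547, Δt_y=2.0000
    x: enter (7,6) at t=0.4850
    y: enter (7,7) at t=0.8600 ← occupied
  → r_4 = 0.8600

ranges = [0.4965, 3.1400, 2.9676, 0.8600]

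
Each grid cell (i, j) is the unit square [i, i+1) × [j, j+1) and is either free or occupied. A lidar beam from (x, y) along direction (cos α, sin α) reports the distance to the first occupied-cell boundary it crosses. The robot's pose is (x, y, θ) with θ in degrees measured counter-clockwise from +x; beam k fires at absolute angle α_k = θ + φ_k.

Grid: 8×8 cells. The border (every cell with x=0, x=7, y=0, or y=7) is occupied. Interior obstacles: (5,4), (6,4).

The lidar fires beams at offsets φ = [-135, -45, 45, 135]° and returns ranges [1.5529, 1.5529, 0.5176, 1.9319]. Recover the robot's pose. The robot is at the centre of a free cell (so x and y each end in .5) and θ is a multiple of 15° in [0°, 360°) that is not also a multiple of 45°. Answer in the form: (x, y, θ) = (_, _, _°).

(x, y, θ) = (5.5, 6.5, 30°)

The pose lattice has 34·16 = 544 candidates. Test each by forward raycasting.
  (4.5, 5.5, 165°): beam 1 = 2.8868 ≠ 1.5529 ✗
  (2.5, 3.5, 345°): beam 1 = 1.7321 ≠ 1.5529 ✗
  (2.5, 6.5, 75°): beam 1 = 6.3509 ≠ 1.5529 ✗
  (1.5, 5.5, 300°): beam 1 = 0.5176 ≠ 1.5529 ✗
  …
  (5.5, 6.5, 30°): r_1=1.5529, r_2=1.5529, r_3=0.5176, r_4=1.9319 — all match ✓
Unique over the lattice → pose = (5.5, 6.5, 30°).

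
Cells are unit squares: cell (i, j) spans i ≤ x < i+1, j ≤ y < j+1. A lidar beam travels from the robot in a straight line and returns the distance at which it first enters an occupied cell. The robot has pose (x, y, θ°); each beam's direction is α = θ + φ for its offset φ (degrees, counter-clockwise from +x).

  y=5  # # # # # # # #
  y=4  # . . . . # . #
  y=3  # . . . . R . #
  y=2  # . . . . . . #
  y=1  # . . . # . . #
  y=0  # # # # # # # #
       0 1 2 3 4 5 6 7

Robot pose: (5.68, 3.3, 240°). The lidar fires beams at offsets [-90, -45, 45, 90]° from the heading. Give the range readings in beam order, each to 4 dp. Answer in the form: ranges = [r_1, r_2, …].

beam 1: φ=-90°, α=150°
  direction (-0.8660, 0.5000); cell (5,3); t to first gridline: x 0.7852, y 1.4000 (then +1.1547 / +2.0000)
    (4,3) via x @ 0.7852
    (4,4) via y @ 1.4000
    (3,4) via x @ 1.9399
    (2,4) via x @ 3.0946
    (2,5) via y @ 3.4000  # hit
  → r_1 = 3.4000
beam 2: φ=-45°, α=195°
  direction (-0.9659, -0.2588); cell (5,3); t to first gridline: x 0.7040, y 1.1591 (then +1.0353 / +3.8637)
    (4,3) via x @ 0.7040
    (4,2) via y @ 1.1591
    (3,2) via x @ 1.7393
    (2,2) via x @ 2.7745
    (1,2) via x @ 3.8098
    (0,2) via x @ 4.8451  # hit
  → r_2 = 4.8451
beam 3: φ=45°, α=285°
  direction (0.2588, -0.9659); cell (5,3); t to first gridline: x 1.2364, y 0.3106 (then +3.8637 / +1.0353)
    (5,2) via y @ 0.3106
    (6,2) via x @ 1.2364
    (6,1) via y @ 1.3459
    (6,0) via y @ 2.3811  # hit
  → r_3 = 2.3811
beam 4: φ=90°, α=330°
  direction (0.8660, -0.5000); cell (5,3); t to first gridline: x 0.3695, y 0.6000 (then +1.1547 / +2.0000)
    (6,3) via x @ 0.3695
    (6,2) via y @ 0.6000
    (7,2) via x @ 1.5242  # hit
  → r_4 = 1.5242

ranges = [3.4000, 4.8451, 2.3811, 1.5242]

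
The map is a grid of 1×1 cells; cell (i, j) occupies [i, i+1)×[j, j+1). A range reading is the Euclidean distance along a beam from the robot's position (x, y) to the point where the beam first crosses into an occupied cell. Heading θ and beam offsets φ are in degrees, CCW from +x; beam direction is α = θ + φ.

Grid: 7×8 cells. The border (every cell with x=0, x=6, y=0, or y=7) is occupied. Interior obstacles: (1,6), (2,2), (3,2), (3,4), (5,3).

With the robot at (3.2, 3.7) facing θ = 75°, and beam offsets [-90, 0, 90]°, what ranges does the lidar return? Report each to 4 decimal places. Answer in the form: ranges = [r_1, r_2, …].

beam 1: φ=-90°, α=345°
  direction (0.9659, -0.2588); cell (3,3); t to first gridline: x 0.8282, y 2.7046 (then +1.0353 / +3.8637)
    (4,3) via x @ 0.8282
    (5,3) via x @ 1.8635  # hit
  → r_1 = 1.8635
beam 2: φ=0°, α=75°
  direction (0.2588, 0.9659); cell (3,3); t to first gridline: x 3.0910, y 0.3106 (then +3.8637 / +1.0353)
    (3,4) via y @ 0.3106  # hit
  → r_2 = 0.3106
beam 3: φ=90°, α=165°
  direction (-0.9659, 0.2588); cell (3,3); t to first gridline: x 0.2071, y 1.1591 (then +1.0353 / +3.8637)
    (2,3) via x @ 0.2071
    (2,4) via y @ 1.1591
    (1,4) via x @ 1.2423
    (0,4) via x @ 2.2776  # hit
  → r_3 = 2.2776

ranges = [1.8635, 0.3106, 2.2776]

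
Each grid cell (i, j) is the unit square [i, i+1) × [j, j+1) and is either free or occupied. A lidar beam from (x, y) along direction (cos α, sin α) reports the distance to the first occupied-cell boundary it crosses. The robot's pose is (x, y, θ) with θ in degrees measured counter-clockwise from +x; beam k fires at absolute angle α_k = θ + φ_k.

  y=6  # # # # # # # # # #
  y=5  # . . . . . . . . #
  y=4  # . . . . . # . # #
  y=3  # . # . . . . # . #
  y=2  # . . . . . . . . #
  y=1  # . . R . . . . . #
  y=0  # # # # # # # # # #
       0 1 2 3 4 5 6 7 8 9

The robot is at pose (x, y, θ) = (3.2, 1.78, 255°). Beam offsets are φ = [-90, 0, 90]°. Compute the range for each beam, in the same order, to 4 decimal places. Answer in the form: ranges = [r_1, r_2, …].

beam 1: φ=-90°, α=165°
  dir = (cos 165°, sin 165°) = (-0.9659, 0.2588); from cell (3,1)
  next x-line at t=0.2071, next y-line at t=0.8500; Δt_x=1.0353, Δt_y=3.8637
    x: enter (2,1) at t=0.2071
    y: enter (2,2) at t=0.8500
    x: enter (1,2) at t=1.2423
    x: enter (0,2) at t=2.2776 ← occupied
  → r_1 = 2.2776
beam 2: φ=0°, α=255°
  dir = (cos 255°, sin 255°) = (-0.2588, -0.9659); from cell (3,1)
  next x-line at t=0.7727, next y-line at t=0.8075; Δt_x=3.8637, Δt_y=1.0353
    x: enter (2,1) at t=0.7727
    y: enter (2,0) at t=0.8075 ← occupied
  → r_2 = 0.8075
beam 3: φ=90°, α=345°
  dir = (cos 345°, sin 345°) = (0.9659, -0.2588); from cell (3,1)
  next x-line at t=0.8282, next y-line at t=3.0137; Δt_x=1.0353, Δt_y=3.8637
    x: enter (4,1) at t=0.8282
    x: enter (5,1) at t=1.8635
    x: enter (6,1) at t=2.8988
    y: enter (6,0) at t=3.0137 ← occupied
  → r_3 = 3.0137

ranges = [2.2776, 0.8075, 3.0137]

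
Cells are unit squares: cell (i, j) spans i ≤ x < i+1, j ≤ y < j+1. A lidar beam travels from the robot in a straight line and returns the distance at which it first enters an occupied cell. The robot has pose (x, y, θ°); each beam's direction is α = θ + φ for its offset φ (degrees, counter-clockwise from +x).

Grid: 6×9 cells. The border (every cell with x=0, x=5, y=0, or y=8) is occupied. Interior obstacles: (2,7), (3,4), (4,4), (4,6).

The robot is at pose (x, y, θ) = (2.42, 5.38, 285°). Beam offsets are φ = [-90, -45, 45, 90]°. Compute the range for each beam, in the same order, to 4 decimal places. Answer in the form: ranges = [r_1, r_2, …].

beam 1: φ=-90°, α=195°
  direction (-0.9659, -0.2588); cell (2,5); t to first gridline: x 0.4348, y 1.4682 (then +1.0353 / +3.8637)
    (1,5) via x @ 0.4348
    (1,4) via y @ 1.4682
    (0,4) via x @ 1.4701  # hit
  → r_1 = 1.4701
beam 2: φ=-45°, α=240°
  direction (-0.5000, -0.8660); cell (2,5); t to first gridline: x 0.8400, y 0.4388 (then +2.0000 / +1.1547)
    (2,4) via y @ 0.4388
    (1,4) via x @ 0.8400
    (1,3) via y @ 1.5935
    (1,2) via y @ 2.7482
    (0,2) via x @ 2.8400  # hit
  → r_2 = 2.8400
beam 3: φ=45°, α=330°
  direction (0.8660, -0.5000); cell (2,5); t to first gridline: x 0.6697, y 0.7600 (then +1.1547 / +2.0000)
    (3,5) via x @ 0.6697
    (3,4) via y @ 0.7600  # hit
  → r_3 = 0.7600
beam 4: φ=90°, α=15°
  direction (0.9659, 0.2588); cell (2,5); t to first gridline: x 0.6005, y 2.3955 (then +1.0353 / +3.8637)
    (3,5) via x @ 0.6005
    (4,5) via x @ 1.6357
    (4,6) via y @ 2.3955  # hit
  → r_4 = 2.3955

ranges = [1.4701, 2.8400, 0.7600, 2.3955]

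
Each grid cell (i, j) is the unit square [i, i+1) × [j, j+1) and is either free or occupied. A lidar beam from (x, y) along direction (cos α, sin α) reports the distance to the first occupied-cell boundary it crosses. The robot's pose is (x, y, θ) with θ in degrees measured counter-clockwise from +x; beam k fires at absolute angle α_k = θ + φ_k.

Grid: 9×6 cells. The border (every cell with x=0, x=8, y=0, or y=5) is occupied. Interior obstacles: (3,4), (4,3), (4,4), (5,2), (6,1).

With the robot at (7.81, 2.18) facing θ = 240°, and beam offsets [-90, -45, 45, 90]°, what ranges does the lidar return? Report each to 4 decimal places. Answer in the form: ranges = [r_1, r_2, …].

ranges = [3.2447, 0.8386, 0.7341, 0.2194]

beam 1: φ=-90°, α=150°
  d=(-0.8660,0.5000)  start (7,2)  tX=0.9353 tY=1.6400  stride 1/|dx|=1.1547 1/|dy|=2.0000
    cross x-line → (6,2), t=0.9353
    cross y-line → (6,3), t=1.6400
    cross x-line → (5,3), t=2.0900
    cross x-line → (4,3), t=3.2447 (wall)
  → r_1 = 3.2447
beam 2: φ=-45°, α=195°
  d=(-0.9659,-0.2588)  start (7,2)  tX=0.8386 tY=0.6955  stride 1/|dx|=1.0353 1/|dy|=3.8637
    cross y-line → (7,1), t=0.6955
    cross x-line → (6,1), t=0.8386 (wall)
  → r_2 = 0.8386
beam 3: φ=45°, α=285°
  d=(0.2588,-0.9659)  start (7,2)  tX=0.7341 tY=0.1863  stride 1/|dx|=3.8637 1/|dy|=1.0353
    cross y-line → (7,1), t=0.1863
    cross x-line → (8,1), t=0.7341 (wall)
  → r_3 = 0.7341
beam 4: φ=90°, α=330°
  d=(0.8660,-0.5000)  start (7,2)  tX=0.2194 tY=0.3600  stride 1/|dx|=1.1547 1/|dy|=2.0000
    cross x-line → (8,2), t=0.2194 (wall)
  → r_4 = 0.2194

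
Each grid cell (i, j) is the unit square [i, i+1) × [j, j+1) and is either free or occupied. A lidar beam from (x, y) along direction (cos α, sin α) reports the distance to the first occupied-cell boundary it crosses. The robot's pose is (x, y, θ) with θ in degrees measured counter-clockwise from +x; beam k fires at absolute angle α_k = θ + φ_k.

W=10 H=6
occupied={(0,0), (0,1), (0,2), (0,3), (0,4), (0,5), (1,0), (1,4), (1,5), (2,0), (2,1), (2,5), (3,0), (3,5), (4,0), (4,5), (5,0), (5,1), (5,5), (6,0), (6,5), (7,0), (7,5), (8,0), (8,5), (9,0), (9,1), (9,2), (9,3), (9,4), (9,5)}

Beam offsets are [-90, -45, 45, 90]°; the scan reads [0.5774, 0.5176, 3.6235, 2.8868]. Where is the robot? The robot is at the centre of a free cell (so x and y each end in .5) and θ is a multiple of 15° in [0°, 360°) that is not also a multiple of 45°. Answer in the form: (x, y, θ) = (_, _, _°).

The pose lattice has 29·16 = 464 candidates. Test each by forward raycasting.
  (7.5, 3.5, 300°): beam 1 = 5.0000 ≠ 0.5774 ✗
  (6.5, 3.5, 210°): beam 1 = 1.7321 ≠ 0.5774 ✗
  (2.5, 2.5, 60°): beam 1 = 2.8868 ≠ 0.5774 ✗
  …
  (5.5, 2.5, 330°): r_1=0.5774, r_2=0.5176, r_3=3.6235, r_4=2.8868 — all match ✓
Unique over the lattice → pose = (5.5, 2.5, 330°).

(x, y, θ) = (5.5, 2.5, 330°)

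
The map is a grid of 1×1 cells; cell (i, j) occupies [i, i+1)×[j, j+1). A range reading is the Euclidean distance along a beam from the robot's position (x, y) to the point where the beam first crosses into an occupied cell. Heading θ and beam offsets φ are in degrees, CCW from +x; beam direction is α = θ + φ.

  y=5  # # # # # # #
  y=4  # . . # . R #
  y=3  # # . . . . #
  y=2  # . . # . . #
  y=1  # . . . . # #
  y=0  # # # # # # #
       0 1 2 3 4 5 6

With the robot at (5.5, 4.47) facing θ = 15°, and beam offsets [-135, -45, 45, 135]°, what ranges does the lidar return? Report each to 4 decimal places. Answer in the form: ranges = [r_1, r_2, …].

ranges = [4.0068, 0.5774, 0.6120, 1.0600]

beam 1: φ=-135°, α=240°
  d=(-0.5000,-0.8660)  start (5,4)  tX=1.0000 tY=0.5427  stride 1/|dx|=2.0000 1/|dy|=1.1547
    cross y-line → (5,3), t=0.5427
    cross x-line → (4,3), t=1.0000
    cross y-line → (4,2), t=1.6974
    cross y-line → (4,1), t=2.8521
    cross x-line → (3,1), t=3.0000
    cross y-line → (3,0), t=4.0068 (wall)
  → r_1 = 4.0068
beam 2: φ=-45°, α=330°
  d=(0.8660,-0.5000)  start (5,4)  tX=0.5774 tY=0.9400  stride 1/|dx|=1.1547 1/|dy|=2.0000
    cross x-line → (6,4), t=0.5774 (wall)
  → r_2 = 0.5774
beam 3: φ=45°, α=60°
  d=(0.5000,0.8660)  start (5,4)  tX=1.0000 tY=0.6120  stride 1/|dx|=2.0000 1/|dy|=1.1547
    cross y-line → (5,5), t=0.6120 (wall)
  → r_3 = 0.6120
beam 4: φ=135°, α=150°
  d=(-0.8660,0.5000)  start (5,4)  tX=0.5774 tY=1.0600  stride 1/|dx|=1.1547 1/|dy|=2.0000
    cross x-line → (4,4), t=0.5774
    cross y-line → (4,5), t=1.0600 (wall)
  → r_4 = 1.0600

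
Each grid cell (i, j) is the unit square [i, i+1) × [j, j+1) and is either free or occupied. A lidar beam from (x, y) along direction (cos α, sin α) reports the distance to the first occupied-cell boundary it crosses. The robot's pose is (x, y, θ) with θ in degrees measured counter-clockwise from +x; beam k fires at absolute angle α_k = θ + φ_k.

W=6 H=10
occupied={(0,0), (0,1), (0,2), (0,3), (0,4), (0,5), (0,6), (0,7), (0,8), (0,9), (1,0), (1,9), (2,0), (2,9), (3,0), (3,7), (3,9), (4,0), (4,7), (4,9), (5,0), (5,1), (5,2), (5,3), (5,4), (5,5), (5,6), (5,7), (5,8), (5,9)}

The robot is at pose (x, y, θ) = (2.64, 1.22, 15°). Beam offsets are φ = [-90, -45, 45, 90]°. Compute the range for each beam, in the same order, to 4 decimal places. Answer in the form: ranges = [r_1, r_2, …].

ranges = [0.2278, 0.4400, 4.7200, 6.3365]

beam 1: φ=-90°, α=285°
  dir = (cos 285°, sin 285°) = (0.2588, -0.9659); from cell (2,1)
  next x-line at t=1.3909, next y-line at t=0.2278; Δt_x=3.8637, Δt_y=1.0353
    y: enter (2,0) at t=0.2278 ← occupied
  → r_1 = 0.2278
beam 2: φ=-45°, α=330°
  dir = (cos 330°, sin 330°) = (0.8660, -0.5000); from cell (2,1)
  next x-line at t=0.4157, next y-line at t=0.4400; Δt_x=1.1547, Δt_y=2.0000
    x: enter (3,1) at t=0.4157
    y: enter (3,0) at t=0.4400 ← occupied
  → r_2 = 0.4400
beam 3: φ=45°, α=60°
  dir = (cos 60°, sin 60°) = (0.5000, 0.8660); from cell (2,1)
  next x-line at t=0.7200, next y-line at t=0.9007; Δt_x=2.0000, Δt_y=1.1547
    x: enter (3,1) at t=0.7200
    y: enter (3,2) at t=0.9007
    y: enter (3,3) at t=2.0554
    x: enter (4,3) at t=2.7200
    y: enter (4,4) at t=3.2101
    y: enter (4,5) at t=4.3648
    x: enter (5,5) at t=4.7200 ← occupied
  → r_3 = 4.7200
beam 4: φ=90°, α=105°
  dir = (cos 105°, sin 105°) = (-0.2588, 0.9659); from cell (2,1)
  next x-line at t=2.4728, next y-line at t=0.8075; Δt_x=3.8637, Δt_y=1.0353
    y: enter (2,2) at t=0.8075
    y: enter (2,3) at t=1.8428
    x: enter (1,3) at t=2.4728
    y: enter (1,4) at t=2.8781
    y: enter (1,5) at t=3.9133
    y: enter (1,6) at t=4.9486
    y: enter (1,7) at t=5.9839
    x: enter (0,7) at t=6.3365 ← occupied
  → r_4 = 6.3365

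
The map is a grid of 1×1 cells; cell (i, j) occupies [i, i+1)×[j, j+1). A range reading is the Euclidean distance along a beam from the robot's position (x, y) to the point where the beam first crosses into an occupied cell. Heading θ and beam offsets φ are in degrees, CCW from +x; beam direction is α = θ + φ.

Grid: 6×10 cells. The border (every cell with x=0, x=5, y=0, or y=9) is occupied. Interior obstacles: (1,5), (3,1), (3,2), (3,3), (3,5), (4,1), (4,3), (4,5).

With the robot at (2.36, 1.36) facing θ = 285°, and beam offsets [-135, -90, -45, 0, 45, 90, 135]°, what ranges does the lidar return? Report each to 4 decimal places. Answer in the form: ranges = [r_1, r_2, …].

beam 1: φ=-135°, α=150°
  dir = (cos 150°, sin 150°) = (-0.8660, 0.5000); from cell (2,1)
  next x-line at t=0.4157, next y-line at t=1.2800; Δt_x=1.1547, Δt_y=2.0000
    x: enter (1,1) at t=0.4157
    y: enter (1,2) at t=1.2800
    x: enter (0,2) at t=1.5704 ← occupied
  → r_1 = 1.5704
beam 2: φ=-90°, α=195°
  dir = (cos 195°, sin 195°) = (-0.9659, -0.2588); from cell (2,1)
  next x-line at t=0.3727, next y-line at t=1.3909; Δt_x=1.0353, Δt_y=3.8637
    x: enter (1,1) at t=0.3727
    y: enter (1,0) at t=1.3909 ← occupied
  → r_2 = 1.3909
beam 3: φ=-45°, α=240°
  dir = (cos 240°, sin 240°) = (-0.5000, -0.8660); from cell (2,1)
  next x-line at t=0.7200, next y-line at t=0.4157; Δt_x=2.0000, Δt_y=1.1547
    y: enter (2,0) at t=0.4157 ← occupied
  → r_3 = 0.4157
beam 4: φ=0°, α=285°
  dir = (cos 285°, sin 285°) = (0.2588, -0.9659); from cell (2,1)
  next x-line at t=2.4728, next y-line at t=0.3727; Δt_x=3.8637, Δt_y=1.0353
    y: enter (2,0) at t=0.3727 ← occupied
  → r_4 = 0.3727
beam 5: φ=45°, α=330°
  dir = (cos 330°, sin 330°) = (0.8660, -0.5000); from cell (2,1)
  next x-line at t=0.7390, next y-line at t=0.7200; Δt_x=1.1547, Δt_y=2.0000
    y: enter (2,0) at t=0.7200 ← occupied
  → r_5 = 0.7200
beam 6: φ=90°, α=15°
  dir = (cos 15°, sin 15°) = (0.9659, 0.2588); from cell (2,1)
  next x-line at t=0.6626, next y-line at t=2.4728; Δt_x=1.0353, Δt_y=3.8637
    x: enter (3,1) at t=0.6626 ← occupied
  → r_6 = 0.6626
beam 7: φ=135°, α=60°
  dir = (cos 60°, sin 60°) = (0.5000, 0.8660); from cell (2,1)
  next x-line at t=1.2800, next y-line at t=0.7390; Δt_x=2.0000, Δt_y=1.1547
    y: enter (2,2) at t=0.7390
    x: enter (3,2) at t=1.2800 ← occupied
  → r_7 = 1.2800

ranges = [1.5704, 1.3909, 0.4157, 0.3727, 0.7200, 0.6626, 1.2800]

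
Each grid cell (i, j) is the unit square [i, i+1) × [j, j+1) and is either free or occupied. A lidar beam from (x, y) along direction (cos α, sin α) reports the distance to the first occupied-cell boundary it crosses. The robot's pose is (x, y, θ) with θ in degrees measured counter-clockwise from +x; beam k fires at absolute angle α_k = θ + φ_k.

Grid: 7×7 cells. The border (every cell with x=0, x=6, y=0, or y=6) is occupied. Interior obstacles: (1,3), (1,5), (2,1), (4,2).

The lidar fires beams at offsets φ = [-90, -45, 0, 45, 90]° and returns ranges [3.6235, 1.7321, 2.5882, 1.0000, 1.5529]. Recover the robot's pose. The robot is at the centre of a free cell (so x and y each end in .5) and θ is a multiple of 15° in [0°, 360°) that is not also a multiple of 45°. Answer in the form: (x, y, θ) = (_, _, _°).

Enumerate (i+0.5, j+0.5, θ) over the 21 free cells and 16 admissible headings. For each, cast all 5 beams and compare to the given ranges.
  (3.5, 2.5, 330°): beam 1 = 1.0000 ≠ 3.6235 ✗
  (3.5, 3.5, 210°): beam 1 = 2.8868 ≠ 3.6235 ✗
  (4.5, 4.5, 330°): beam 1 = 3.0000 ≠ 3.6235 ✗
  …
  (3.5, 2.5, 195°): r_1=3.6235, r_2=1.7321, r_3=2.5882, r_4=1.0000, r_5=1.5529 — all match ✓
No second candidate reproduces the full scan.

(x, y, θ) = (3.5, 2.5, 195°)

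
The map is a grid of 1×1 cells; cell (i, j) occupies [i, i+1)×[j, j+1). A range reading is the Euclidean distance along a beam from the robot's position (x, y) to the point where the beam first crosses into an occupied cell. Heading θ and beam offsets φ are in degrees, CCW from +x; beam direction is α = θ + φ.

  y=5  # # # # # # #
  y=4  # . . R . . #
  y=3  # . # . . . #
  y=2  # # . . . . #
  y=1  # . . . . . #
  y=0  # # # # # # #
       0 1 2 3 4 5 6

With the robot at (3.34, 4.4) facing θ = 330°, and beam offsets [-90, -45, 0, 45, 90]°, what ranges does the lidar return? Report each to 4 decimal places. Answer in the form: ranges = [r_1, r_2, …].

beam 1: φ=-90°, α=240°
  direction (-0.5000, -0.8660); cell (3,4); t to first gridline: x 0.6800, y 0.4619 (then +2.0000 / +1.1547)
    (3,3) via y @ 0.4619
    (2,3) via x @ 0.6800  # hit
  → r_1 = 0.6800
beam 2: φ=-45°, α=285°
  direction (0.2588, -0.9659); cell (3,4); t to first gridline: x 2.5500, y 0.4141 (then +3.8637 / +1.0353)
    (3,3) via y @ 0.4141
    (3,2) via y @ 1.4494
    (3,1) via y @ 2.4847
    (4,1) via x @ 2.5500
    (4,0) via y @ 3.5199  # hit
  → r_2 = 3.5199
beam 3: φ=0°, α=330°
  direction (0.8660, -0.5000); cell (3,4); t to first gridline: x 0.7621, y 0.8000 (then +1.1547 / +2.0000)
    (4,4) via x @ 0.7621
    (4,3) via y @ 0.8000
    (5,3) via x @ 1.9168
    (5,2) via y @ 2.8000
    (6,2) via x @ 3.0715  # hit
  → r_3 = 3.0715
beam 4: φ=45°, α=15°
  direction (0.9659, 0.2588); cell (3,4); t to first gridline: x 0.6833, y 2.3182 (then +1.0353 / +3.8637)
    (4,4) via x @ 0.6833
    (5,4) via x @ 1.7186
    (5,5) via y @ 2.3182  # hit
  → r_4 = 2.3182
beam 5: φ=90°, α=60°
  direction (0.5000, 0.8660); cell (3,4); t to first gridline: x 1.3200, y 0.6928 (then +2.0000 / +1.1547)
    (3,5) via y @ 0.6928  # hit
  → r_5 = 0.6928

ranges = [0.6800, 3.5199, 3.0715, 2.3182, 0.6928]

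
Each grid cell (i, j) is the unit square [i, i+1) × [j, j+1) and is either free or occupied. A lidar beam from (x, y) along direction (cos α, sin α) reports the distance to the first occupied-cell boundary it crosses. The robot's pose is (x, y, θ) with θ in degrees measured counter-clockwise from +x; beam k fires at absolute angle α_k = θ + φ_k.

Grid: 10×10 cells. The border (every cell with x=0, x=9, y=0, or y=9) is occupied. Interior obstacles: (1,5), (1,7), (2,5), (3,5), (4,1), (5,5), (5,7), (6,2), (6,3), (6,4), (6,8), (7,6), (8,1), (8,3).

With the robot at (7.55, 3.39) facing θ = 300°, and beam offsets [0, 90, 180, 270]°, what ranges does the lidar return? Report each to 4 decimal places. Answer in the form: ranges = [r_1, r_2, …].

beam 1: φ=0°, α=300°
  d=(0.5000,-0.8660)  start (7,3)  tX=0.9000 tY=0.4503  stride 1/|dx|=2.0000 1/|dy|=1.1547
    cross y-line → (7,2), t=0.4503
    cross x-line → (8,2), t=0.9000
    cross y-line → (8,1), t=1.6050 (wall)
  → r_1 = 1.6050
beam 2: φ=90°, α=30°
  d=(0.8660,0.5000)  start (7,3)  tX=0.5196 tY=1.2200  stride 1/|dx|=1.1547 1/|dy|=2.0000
    cross x-line → (8,3), t=0.5196 (wall)
  → r_2 = 0.5196
beam 3: φ=180°, α=120°
  d=(-0.5000,0.8660)  start (7,3)  tX=1.1000 tY=0.7044  stride 1/|dx|=2.0000 1/|dy|=1.1547
    cross y-line → (7,4), t=0.7044
    cross x-line → (6,4), t=1.1000 (wall)
  → r_3 = 1.1000
beam 4: φ=270°, α=210°
  d=(-0.8660,-0.5000)  start (7,3)  tX=0.6351 tY=0.7800  stride 1/|dx|=1.1547 1/|dy|=2.0000
    cross x-line → (6,3), t=0.6351 (wall)
  → r_4 = 0.6351

ranges = [1.6050, 0.5196, 1.1000, 0.6351]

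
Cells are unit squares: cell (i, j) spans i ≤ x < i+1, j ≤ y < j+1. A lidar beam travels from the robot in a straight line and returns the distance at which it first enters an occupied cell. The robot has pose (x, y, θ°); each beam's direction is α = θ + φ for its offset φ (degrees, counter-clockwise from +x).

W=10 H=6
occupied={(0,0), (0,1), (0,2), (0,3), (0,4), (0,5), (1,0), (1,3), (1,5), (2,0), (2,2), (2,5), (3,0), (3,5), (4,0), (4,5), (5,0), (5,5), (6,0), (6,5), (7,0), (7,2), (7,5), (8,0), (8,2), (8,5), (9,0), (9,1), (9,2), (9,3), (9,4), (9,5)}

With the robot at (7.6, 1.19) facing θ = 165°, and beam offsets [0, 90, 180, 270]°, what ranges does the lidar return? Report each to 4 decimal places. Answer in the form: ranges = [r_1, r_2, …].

beam 1: φ=0°, α=165°
  dir = (cos 165°, sin 165°) = (-0.9659, 0.2588); from cell (7,1)
  next x-line at t=0.6212, next y-line at t=3.1296; Δt_x=1.0353, Δt_y=3.8637
    x: enter (6,1) at t=0.6212
    x: enter (5,1) at t=1.6564
    x: enter (4,1) at t=2.6917
    y: enter (4,2) at t=3.1296
    x: enter (3,2) at t=3.7270
    x: enter (2,2) at t=4.7623 ← occupied
  → r_1 = 4.7623
beam 2: φ=90°, α=255°
  dir = (cos 255°, sin 255°) = (-0.2588, -0.9659); from cell (7,1)
  next x-line at t=2.3182, next y-line at t=0.1967; Δt_x=3.8637, Δt_y=1.0353
    y: enter (7,0) at t=0.1967 ← occupied
  → r_2 = 0.1967
beam 3: φ=180°, α=345°
  dir = (cos 345°, sin 345°) = (0.9659, -0.2588); from cell (7,1)
  next x-line at t=0.4141, next y-line at t=0.7341; Δt_x=1.0353, Δt_y=3.8637
    x: enter (8,1) at t=0.4141
    y: enter (8,0) at t=0.7341 ← occupied
  → r_3 = 0.7341
beam 4: φ=270°, α=75°
  dir = (cos 75°, sin 75°) = (0.2588, 0.9659); from cell (7,1)
  next x-line at t=1.5455, next y-line at t=0.8386; Δt_x=3.8637, Δt_y=1.0353
    y: enter (7,2) at t=0.8386 ← occupied
  → r_4 = 0.8386

ranges = [4.7623, 0.1967, 0.7341, 0.8386]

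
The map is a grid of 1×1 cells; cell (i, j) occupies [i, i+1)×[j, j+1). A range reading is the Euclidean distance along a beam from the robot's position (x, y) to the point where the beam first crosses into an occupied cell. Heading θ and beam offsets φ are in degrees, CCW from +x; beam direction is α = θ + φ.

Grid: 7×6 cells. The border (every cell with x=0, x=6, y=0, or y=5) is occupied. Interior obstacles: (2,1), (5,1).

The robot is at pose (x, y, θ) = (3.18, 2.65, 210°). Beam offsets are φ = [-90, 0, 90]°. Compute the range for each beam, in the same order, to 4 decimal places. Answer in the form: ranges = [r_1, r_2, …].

beam 1: φ=-90°, α=120°
  dir = (cos 120°, sin 120°) = (-0.5000, 0.8660); from cell (3,2)
  next x-line at t=0.3600, next y-line at t=0.4041; Δt_x=2.0000, Δt_y=1.1547
    x: enter (2,2) at t=0.3600
    y: enter (2,3) at t=0.4041
    y: enter (2,4) at t=1.5588
    x: enter (1,4) at t=2.3600
    y: enter (1,5) at t=2.7135 ← occupied
  → r_1 = 2.7135
beam 2: φ=0°, α=210°
  dir = (cos 210°, sin 210°) = (-0.8660, -0.5000); from cell (3,2)
  next x-line at t=0.2078, next y-line at t=1.3000; Δt_x=1.1547, Δt_y=2.0000
    x: enter (2,2) at t=0.2078
    y: enter (2,1) at t=1.3000 ← occupied
  → r_2 = 1.3000
beam 3: φ=90°, α=300°
  dir = (cos 300°, sin 300°) = (0.5000, -0.8660); from cell (3,2)
  next x-line at t=1.6400, next y-line at t=0.7506; Δt_x=2.0000, Δt_y=1.1547
    y: enter (3,1) at t=0.7506
    x: enter (4,1) at t=1.6400
    y: enter (4,0) at t=1.9053 ← occupied
  → r_3 = 1.9053

ranges = [2.7135, 1.3000, 1.9053]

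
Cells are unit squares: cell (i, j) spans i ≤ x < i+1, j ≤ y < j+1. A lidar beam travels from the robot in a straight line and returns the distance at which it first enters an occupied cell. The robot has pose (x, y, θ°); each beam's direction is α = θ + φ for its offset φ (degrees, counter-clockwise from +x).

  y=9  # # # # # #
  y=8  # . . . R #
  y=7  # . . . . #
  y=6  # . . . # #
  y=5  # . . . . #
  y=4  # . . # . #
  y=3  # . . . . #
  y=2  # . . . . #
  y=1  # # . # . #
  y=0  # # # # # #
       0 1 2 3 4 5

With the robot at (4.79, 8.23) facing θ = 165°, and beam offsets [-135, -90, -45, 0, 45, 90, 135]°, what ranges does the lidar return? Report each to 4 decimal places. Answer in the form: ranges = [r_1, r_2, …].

ranges = [0.2425, 0.7972, 0.8891, 2.9751, 4.3763, 1.2734, 0.4200]

beam 1: φ=-135°, α=30°
  dir = (cos 30°, sin 30°) = (0.8660, 0.5000); from cell (4,8)
  next x-line at t=0.2425, next y-line at t=1.5400; Δt_x=1.1547, Δt_y=2.0000
    x: enter (5,8) at t=0.2425 ← occupied
  → r_1 = 0.2425
beam 2: φ=-90°, α=75°
  dir = (cos 75°, sin 75°) = (0.2588, 0.9659); from cell (4,8)
  next x-line at t=0.8114, next y-line at t=0.7972; Δt_x=3.8637, Δt_y=1.0353
    y: enter (4,9) at t=0.7972 ← occupied
  → r_2 = 0.7972
beam 3: φ=-45°, α=120°
  dir = (cos 120°, sin 120°) = (-0.5000, 0.8660); from cell (4,8)
  next x-line at t=1.5800, next y-line at t=0.8891; Δt_x=2.0000, Δt_y=1.1547
    y: enter (4,9) at t=0.8891 ← occupied
  → r_3 = 0.8891
beam 4: φ=0°, α=165°
  dir = (cos 165°, sin 165°) = (-0.9659, 0.2588); from cell (4,8)
  next x-line at t=0.8179, next y-line at t=2.9751; Δt_x=1.0353, Δt_y=3.8637
    x: enter (3,8) at t=0.8179
    x: enter (2,8) at t=1.8531
    x: enter (1,8) at t=2.8884
    y: enter (1,9) at t=2.9751 ← occupied
  → r_4 = 2.9751
beam 5: φ=45°, α=210°
  dir = (cos 210°, sin 210°) = (-0.8660, -0.5000); from cell (4,8)
  next x-line at t=0.9122, next y-line at t=0.4600; Δt_x=1.1547, Δt_y=2.0000
    y: enter (4,7) at t=0.4600
    x: enter (3,7) at t=0.9122
    x: enter (2,7) at t=2.0669
    y: enter (2,6) at t=2.4600
    x: enter (1,6) at t=3.2216
    x: enter (0,6) at t=4.3763 ← occupied
  → r_5 = 4.3763
beam 6: φ=90°, α=255°
  dir = (cos 255°, sin 255°) = (-0.2588, -0.9659); from cell (4,8)
  next x-line at t=3.0523, next y-line at t=0.2381; Δt_x=3.8637, Δt_y=1.0353
    y: enter (4,7) at t=0.2381
    y: enter (4,6) at t=1.2734 ← occupied
  → r_6 = 1.2734
beam 7: φ=135°, α=300°
  dir = (cos 300°, sin 300°) = (0.5000, -0.8660); from cell (4,8)
  next x-line at t=0.4200, next y-line at t=0.2656; Δt_x=2.0000, Δt_y=1.1547
    y: enter (4,7) at t=0.2656
    x: enter (5,7) at t=0.4200 ← occupied
  → r_7 = 0.4200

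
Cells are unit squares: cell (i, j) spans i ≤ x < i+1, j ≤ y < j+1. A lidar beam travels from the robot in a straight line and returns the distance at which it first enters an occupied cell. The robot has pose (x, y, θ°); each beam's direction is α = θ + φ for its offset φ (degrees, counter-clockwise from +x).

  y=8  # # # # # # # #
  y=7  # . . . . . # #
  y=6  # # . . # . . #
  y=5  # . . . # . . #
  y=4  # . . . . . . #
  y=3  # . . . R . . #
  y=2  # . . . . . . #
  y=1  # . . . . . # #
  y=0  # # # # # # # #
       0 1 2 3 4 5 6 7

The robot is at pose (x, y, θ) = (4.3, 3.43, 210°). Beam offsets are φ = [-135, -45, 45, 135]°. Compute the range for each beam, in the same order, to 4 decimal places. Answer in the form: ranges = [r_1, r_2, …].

ranges = [1.6254, 3.4164, 2.5157, 2.7952]

beam 1: φ=-135°, α=75°
  direction (0.2588, 0.9659); cell (4,3); t to first gridline: x 2.7046, y 0.5901 (then +3.8637 / +1.0353)
    (4,4) via y @ 0.5901
    (4,5) via y @ 1.6254  # hit
  → r_1 = 1.6254
beam 2: φ=-45°, α=165°
  direction (-0.9659, 0.2588); cell (4,3); t to first gridline: x 0.3106, y 2.2023 (then +1.0353 / +3.8637)
    (3,3) via x @ 0.3106
    (2,3) via x @ 1.3459
    (2,4) via y @ 2.2023
    (1,4) via x @ 2.3811
    (0,4) via x @ 3.4164  # hit
  → r_2 = 3.4164
beam 3: φ=45°, α=255°
  direction (-0.2588, -0.9659); cell (4,3); t to first gridline: x 1.1591, y 0.4452 (then +3.8637 / +1.0353)
    (4,2) via y @ 0.4452
    (3,2) via x @ 1.1591
    (3,1) via y @ 1.4804
    (3,0) via y @ 2.5157  # hit
  → r_3 = 2.5157
beam 4: φ=135°, α=345°
  direction (0.9659, -0.2588); cell (4,3); t to first gridline: x 0.7247, y 1.6614 (then +1.0353 / +3.8637)
    (5,3) via x @ 0.7247
    (5,2) via y @ 1.6614
    (6,2) via x @ 1.7600
    (7,2) via x @ 2.7952  # hit
  → r_4 = 2.7952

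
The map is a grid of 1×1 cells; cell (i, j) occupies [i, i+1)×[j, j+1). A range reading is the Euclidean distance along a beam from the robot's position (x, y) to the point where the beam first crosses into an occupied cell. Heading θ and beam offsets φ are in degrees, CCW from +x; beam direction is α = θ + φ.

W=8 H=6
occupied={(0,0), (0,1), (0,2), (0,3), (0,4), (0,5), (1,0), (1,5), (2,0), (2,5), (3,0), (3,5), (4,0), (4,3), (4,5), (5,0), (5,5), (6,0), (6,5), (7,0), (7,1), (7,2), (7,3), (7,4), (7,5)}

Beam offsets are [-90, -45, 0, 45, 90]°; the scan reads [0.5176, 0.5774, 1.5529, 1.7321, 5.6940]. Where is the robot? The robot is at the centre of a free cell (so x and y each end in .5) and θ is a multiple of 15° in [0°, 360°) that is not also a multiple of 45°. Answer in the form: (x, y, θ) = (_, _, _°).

(x, y, θ) = (1.5, 2.5, 255°)

Candidates: 23 free-cell centres × 16 headings = 368 poses. Raycast each; keep the one whose scan matches to 4 dp.
  (5.5, 1.5, 195°): beam 1 = 1.9319 ≠ 0.5176 ✗
  (2.5, 4.5, 150°): beam 1 = 0.5774 ≠ 0.5176 ✗
  (5.5, 2.5, 75°): beam 1 = 1.5529 ≠ 0.5176 ✗
  …
  (1.5, 2.5, 255°): r_1=0.5176, r_2=0.5774, r_3=1.5529, r_4=1.7321, r_5=5.6940 — all match ✓
No second candidate reproduces the full scan.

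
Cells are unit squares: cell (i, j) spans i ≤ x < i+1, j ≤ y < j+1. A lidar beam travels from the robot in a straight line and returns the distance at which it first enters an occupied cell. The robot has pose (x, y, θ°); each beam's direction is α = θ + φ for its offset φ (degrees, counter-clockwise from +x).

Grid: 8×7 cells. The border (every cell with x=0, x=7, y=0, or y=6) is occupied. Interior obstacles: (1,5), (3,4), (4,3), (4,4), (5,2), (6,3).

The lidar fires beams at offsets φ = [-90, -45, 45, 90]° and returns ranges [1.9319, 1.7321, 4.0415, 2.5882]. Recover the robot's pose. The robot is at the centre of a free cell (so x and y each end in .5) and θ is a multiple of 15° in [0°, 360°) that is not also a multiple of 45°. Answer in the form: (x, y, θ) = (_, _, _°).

The pose lattice has 24·16 = 384 candidates. Test each by forward raycasting.
  (2.5, 4.5, 165°): beam 1 = 1.5529 ≠ 1.9319 ✗
  (2.5, 5.5, 330°): beam 1 = 3.0000 ≠ 1.9319 ✗
  (5.5, 4.5, 75°): beam 1 = 1.5529 ≠ 1.9319 ✗
  (6.5, 2.5, 210°): beam 1 = 0.5774 ≠ 1.9319 ✗
  …
  (3.5, 1.5, 75°): r_1=1.9319, r_2=1.7321, r_3=4.0415, r_4=2.5882 — all match ✓
No second candidate reproduces the full scan.

(x, y, θ) = (3.5, 1.5, 75°)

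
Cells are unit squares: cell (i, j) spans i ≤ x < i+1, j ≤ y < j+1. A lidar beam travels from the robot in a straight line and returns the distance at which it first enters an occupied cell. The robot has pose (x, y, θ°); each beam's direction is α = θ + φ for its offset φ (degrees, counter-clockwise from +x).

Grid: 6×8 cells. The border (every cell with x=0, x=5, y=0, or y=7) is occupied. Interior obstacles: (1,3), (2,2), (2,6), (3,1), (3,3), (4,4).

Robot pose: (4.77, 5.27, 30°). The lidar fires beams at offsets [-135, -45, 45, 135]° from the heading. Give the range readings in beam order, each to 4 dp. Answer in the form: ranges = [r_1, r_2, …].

ranges = [0.2795, 0.2381, 0.8887, 2.8205]

beam 1: φ=-135°, α=255°
  cosα=-0.2588 sinα=-0.9659 | (4,5) | tMaxX 2.9751 tMaxY 0.2795 | tΔX 3.8637 tΔY 1.0353
    t=0.2795 [y] (4,4) — stop
  → r_1 = 0.2795
beam 2: φ=-45°, α=345°
  cosα=0.9659 sinα=-0.2588 | (4,5) | tMaxX 0.2381 tMaxY 1.0432 | tΔX 1.0353 tΔY 3.8637
    t=0.2381 [x] (5,5) — stop
  → r_2 = 0.2381
beam 3: φ=45°, α=75°
  cosα=0.2588 sinα=0.9659 | (4,5) | tMaxX 0.8887 tMaxY 0.7558 | tΔX 3.8637 tΔY 1.0353
    t=0.7558 [y] (4,6)
    t=0.8887 [x] (5,6) — stop
  → r_3 = 0.8887
beam 4: φ=135°, α=165°
  cosα=-0.9659 sinα=0.2588 | (4,5) | tMaxX 0.7972 tMaxY 2.8205 | tΔX 1.0353 tΔY 3.8637
    t=0.7972 [x] (3,5)
    t=1.8324 [x] (2,5)
    t=2.8205 [y] (2,6) — stop
  → r_4 = 2.8205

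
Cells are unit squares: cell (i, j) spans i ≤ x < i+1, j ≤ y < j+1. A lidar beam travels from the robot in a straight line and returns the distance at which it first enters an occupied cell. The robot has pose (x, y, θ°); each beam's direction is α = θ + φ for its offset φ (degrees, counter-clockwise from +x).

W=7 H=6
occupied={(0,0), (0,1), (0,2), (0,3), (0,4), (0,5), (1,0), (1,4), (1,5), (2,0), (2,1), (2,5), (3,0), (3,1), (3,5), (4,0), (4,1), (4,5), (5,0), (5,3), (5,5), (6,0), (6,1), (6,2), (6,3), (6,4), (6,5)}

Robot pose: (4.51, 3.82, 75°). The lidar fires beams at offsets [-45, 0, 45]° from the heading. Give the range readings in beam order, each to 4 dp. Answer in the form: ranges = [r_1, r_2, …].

beam 1: φ=-45°, α=30°
  direction (0.8660, 0.5000); cell (4,3); t to first gridline: x 0.5658, y 0.3600 (then +1.1547 / +2.0000)
    (4,4) via y @ 0.3600
    (5,4) via x @ 0.5658
    (6,4) via x @ 1.7205  # hit
  → r_1 = 1.7205
beam 2: φ=0°, α=75°
  direction (0.2588, 0.9659); cell (4,3); t to first gridline: x 1.8932, y 0.1863 (then +3.8637 / +1.0353)
    (4,4) via y @ 0.1863
    (4,5) via y @ 1.2216  # hit
  → r_2 = 1.2216
beam 3: φ=45°, α=120°
  direction (-0.5000, 0.8660); cell (4,3); t to first gridline: x 1.0200, y 0.2078 (then +2.0000 / +1.1547)
    (4,4) via y @ 0.2078
    (3,4) via x @ 1.0200
    (3,5) via y @ 1.3625  # hit
  → r_3 = 1.3625

ranges = [1.7205, 1.2216, 1.3625]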